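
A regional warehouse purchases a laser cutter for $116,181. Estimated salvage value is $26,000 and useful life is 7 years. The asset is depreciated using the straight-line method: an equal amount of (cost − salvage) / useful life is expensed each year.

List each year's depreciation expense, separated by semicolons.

$12,883; $12,883; $12,883; $12,883; $12,883; $12,883; $12,883

Depreciable base = $116,181 − $26,000 = $90,181.
Annual expense = $90,181 / 7 = $12,883.
End of year 1: book value $103,298.
End of year 2: book value $90,415.
End of year 3: book value $77,532.
End of year 4: book value $64,649.
End of year 5: book value $51,766.
End of year 6: book value $38,883.
End of year 7: book value $26,000.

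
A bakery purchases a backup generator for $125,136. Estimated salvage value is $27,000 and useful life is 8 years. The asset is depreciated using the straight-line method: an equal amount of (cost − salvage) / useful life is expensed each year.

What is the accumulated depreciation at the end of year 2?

Depreciable base = $125,136 − $27,000 = $98,136.
Annual expense = $98,136 / 8 = $12,267.
End of year 1: book value $112,869.
End of year 2: book value $100,602.
Accumulated through year 2 = $125,136 − $100,602 = $24,534.

$24,534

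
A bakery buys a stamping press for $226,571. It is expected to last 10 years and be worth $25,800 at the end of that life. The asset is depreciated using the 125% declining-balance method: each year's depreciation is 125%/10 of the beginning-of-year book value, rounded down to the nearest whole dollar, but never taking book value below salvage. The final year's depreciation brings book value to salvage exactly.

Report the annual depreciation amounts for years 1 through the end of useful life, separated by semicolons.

Depreciable base = $226,571 − $25,800 = $200,771.
Year 1: ⌊$226,571 × 125%/10⌋ = $28,321. Book value $198,250.
Year 2: ⌊$198,250 × 125%/10⌋ = $24,781. Book value $173,469.
Year 3: ⌊$173,469 × 125%/10⌋ = $21,683. Book value $151,786.
Year 4: ⌊$151,786 × 125%/10⌋ = $18,973. Book value $132,813.
Year 5: ⌊$132,813 × 125%/10⌋ = $16,601. Book value $116,212.
Year 6: ⌊$116,212 × 125%/10⌋ = $14,526. Book value $101,686.
Year 7: ⌊$101,686 × 125%/10⌋ = $12,710. Book value $88,976.
Year 8: ⌊$88,976 × 125%/10⌋ = $11,122. Book value $77,854.
Year 9: ⌊$77,854 × 125%/10⌋ = $9,731. Book value $68,123.
Year 10 (final): $68,123 − $25,800 = $42,323. Book value $25,800.

$28,321; $24,781; $21,683; $18,973; $16,601; $14,526; $12,710; $11,122; $9,731; $42,323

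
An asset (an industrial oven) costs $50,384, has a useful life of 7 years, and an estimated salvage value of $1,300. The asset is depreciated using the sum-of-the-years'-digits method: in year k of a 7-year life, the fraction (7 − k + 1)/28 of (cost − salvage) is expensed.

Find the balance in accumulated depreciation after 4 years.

$38,566

Depreciable base = $50,384 − $1,300 = $49,084.
Sum of the years' digits = 7+6+5+4+3+2+1 = 28.
Year 1: $49,084 × 7/28 = $12,271. Book value $38,113.
Year 2: $49,084 × 6/28 = $10,518. Book value $27,595.
Year 3: $49,084 × 5/28 = $8,765. Book value $18,830.
Year 4: $49,084 × 4/28 = $7,012. Book value $11,818.
Accumulated through year 4 = $50,384 − $11,818 = $38,566.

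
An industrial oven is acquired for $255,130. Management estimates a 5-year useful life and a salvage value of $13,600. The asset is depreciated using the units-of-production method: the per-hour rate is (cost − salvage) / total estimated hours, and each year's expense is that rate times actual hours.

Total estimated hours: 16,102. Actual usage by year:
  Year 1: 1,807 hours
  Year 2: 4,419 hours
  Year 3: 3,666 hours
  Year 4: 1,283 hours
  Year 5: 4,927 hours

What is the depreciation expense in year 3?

$54,990

Depreciable base = $255,130 − $13,600 = $241,530.
Rate = $241,530 / 16,102 hours = $15 per hour.
Year 1: 1,807 × $15 = $27,105. Book value $228,025.
Year 2: 4,419 × $15 = $66,285. Book value $161,740.
Year 3: 3,666 × $15 = $54,990. Book value $106,750.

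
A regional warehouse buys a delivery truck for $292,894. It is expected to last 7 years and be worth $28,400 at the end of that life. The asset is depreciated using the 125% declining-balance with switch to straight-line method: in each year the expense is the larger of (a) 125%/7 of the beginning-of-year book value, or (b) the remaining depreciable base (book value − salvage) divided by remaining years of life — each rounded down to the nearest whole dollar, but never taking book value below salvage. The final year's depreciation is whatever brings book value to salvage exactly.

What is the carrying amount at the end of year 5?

$95,370

Depreciable base = $292,894 − $28,400 = $264,494.
Year 1: DB = ⌊$292,894 × 125%/7⌋ = $52,302; SL = ⌊$264,494/7⌋ = $37,784 → take DB $52,302. Book value $240,592.
Year 2: DB = ⌊$240,592 × 125%/7⌋ = $42,962; SL = ⌊$212,192/6⌋ = $35,365 → take DB $42,962. Book value $197,630.
Year 3: DB = ⌊$197,630 × 125%/7⌋ = $35,291; SL = ⌊$169,230/5⌋ = $33,846 → take DB $35,291. Book value $162,339.
Year 4: DB = ⌊$162,339 × 125%/7⌋ = $28,989; SL = ⌊$133,939/4⌋ = $33,484 → take SL $33,484. Book value $128,855.
Year 5: DB = ⌊$128,855 × 125%/7⌋ = $23,009; SL = ⌊$100,455/3⌋ = $33,485 → take SL $33,485. Book value $95,370.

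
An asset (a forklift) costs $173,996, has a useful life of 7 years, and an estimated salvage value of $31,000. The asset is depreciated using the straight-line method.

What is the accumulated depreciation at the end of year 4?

Depreciable base = $173,996 − $31,000 = $142,996.
Annual expense = $142,996 / 7 = $20,428.
End of year 1: book value $153,568.
End of year 2: book value $133,140.
End of year 3: book value $112,712.
End of year 4: book value $92,284.
Accumulated through year 4 = $173,996 − $92,284 = $81,712.

$81,712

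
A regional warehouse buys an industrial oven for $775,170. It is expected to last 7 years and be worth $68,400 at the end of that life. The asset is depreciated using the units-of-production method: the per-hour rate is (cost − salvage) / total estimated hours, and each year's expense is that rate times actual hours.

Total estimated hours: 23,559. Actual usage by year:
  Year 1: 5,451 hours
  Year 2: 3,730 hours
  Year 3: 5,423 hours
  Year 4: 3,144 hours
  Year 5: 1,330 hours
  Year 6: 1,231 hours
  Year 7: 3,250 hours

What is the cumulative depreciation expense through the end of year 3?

Depreciable base = $775,170 − $68,400 = $706,770.
Rate = $706,770 / 23,559 hours = $30 per hour.
Year 1: 5,451 × $30 = $163,530. Book value $611,640.
Year 2: 3,730 × $30 = $111,900. Book value $499,740.
Year 3: 5,423 × $30 = $162,690. Book value $337,050.
Accumulated through year 3 = $775,170 − $337,050 = $438,120.

$438,120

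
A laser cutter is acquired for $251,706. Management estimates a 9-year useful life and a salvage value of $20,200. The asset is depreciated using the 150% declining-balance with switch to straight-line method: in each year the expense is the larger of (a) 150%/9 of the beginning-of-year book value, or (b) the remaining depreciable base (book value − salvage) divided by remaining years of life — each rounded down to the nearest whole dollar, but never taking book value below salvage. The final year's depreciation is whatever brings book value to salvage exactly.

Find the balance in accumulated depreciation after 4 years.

$130,319

Depreciable base = $251,706 − $20,200 = $231,506.
Year 1: DB = ⌊$251,706 × 150%/9⌋ = $41,951; SL = ⌊$231,506/9⌋ = $25,722 → take DB $41,951. Book value $209,755.
Year 2: DB = ⌊$209,755 × 150%/9⌋ = $34,959; SL = ⌊$189,555/8⌋ = $23,694 → take DB $34,959. Book value $174,796.
Year 3: DB = ⌊$174,796 × 150%/9⌋ = $29,132; SL = ⌊$154,596/7⌋ = $22,085 → take DB $29,132. Book value $145,664.
Year 4: DB = ⌊$145,664 × 150%/9⌋ = $24,277; SL = ⌊$125,464/6⌋ = $20,910 → take DB $24,277. Book value $121,387.
Accumulated through year 4 = $251,706 − $121,387 = $130,319.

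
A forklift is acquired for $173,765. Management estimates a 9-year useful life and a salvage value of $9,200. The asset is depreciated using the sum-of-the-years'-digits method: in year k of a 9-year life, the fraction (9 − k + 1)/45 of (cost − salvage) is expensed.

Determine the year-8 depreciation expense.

$7,314

Depreciable base = $173,765 − $9,200 = $164,565.
Sum of the years' digits = 9+8+7+6+5+4+3+2+1 = 45.
Year 1: $164,565 × 9/45 = $32,913. Book value $140,852.
Year 2: $164,565 × 8/45 = $29,256. Book value $111,596.
Year 3: $164,565 × 7/45 = $25,599. Book value $85,997.
Year 4: $164,565 × 6/45 = $21,942. Book value $64,055.
Year 5: $164,565 × 5/45 = $18,285. Book value $45,770.
Year 6: $164,565 × 4/45 = $14,628. Book value $31,142.
Year 7: $164,565 × 3/45 = $10,971. Book value $20,171.
Year 8: $164,565 × 2/45 = $7,314. Book value $12,857.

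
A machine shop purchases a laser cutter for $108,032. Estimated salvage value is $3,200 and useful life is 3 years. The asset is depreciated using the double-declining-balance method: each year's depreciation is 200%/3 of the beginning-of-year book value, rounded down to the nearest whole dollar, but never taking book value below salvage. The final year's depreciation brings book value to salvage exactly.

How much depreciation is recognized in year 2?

Depreciable base = $108,032 − $3,200 = $104,832.
Year 1: ⌊$108,032 × 200%/3⌋ = $72,021. Book value $36,011.
Year 2: ⌊$36,011 × 200%/3⌋ = $24,007. Book value $12,004.

$24,007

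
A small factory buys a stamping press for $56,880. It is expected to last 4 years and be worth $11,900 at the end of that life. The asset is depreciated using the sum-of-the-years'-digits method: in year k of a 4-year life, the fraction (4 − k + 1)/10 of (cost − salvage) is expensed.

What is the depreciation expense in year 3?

$8,996

Depreciable base = $56,880 − $11,900 = $44,980.
Sum of the years' digits = 4+3+2+1 = 10.
Year 1: $44,980 × 4/10 = $17,992. Book value $38,888.
Year 2: $44,980 × 3/10 = $13,494. Book value $25,394.
Year 3: $44,980 × 2/10 = $8,996. Book value $16,398.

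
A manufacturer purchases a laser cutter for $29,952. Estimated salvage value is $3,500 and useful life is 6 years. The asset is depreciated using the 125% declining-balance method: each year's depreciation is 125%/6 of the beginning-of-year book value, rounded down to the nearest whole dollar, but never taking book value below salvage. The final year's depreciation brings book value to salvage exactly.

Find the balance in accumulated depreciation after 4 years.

Depreciable base = $29,952 − $3,500 = $26,452.
Year 1: ⌊$29,952 × 125%/6⌋ = $6,240. Book value $23,712.
Year 2: ⌊$23,712 × 125%/6⌋ = $4,940. Book value $18,772.
Year 3: ⌊$18,772 × 125%/6⌋ = $3,910. Book value $14,862.
Year 4: ⌊$14,862 × 125%/6⌋ = $3,096. Book value $11,766.
Accumulated through year 4 = $29,952 − $11,766 = $18,186.

$18,186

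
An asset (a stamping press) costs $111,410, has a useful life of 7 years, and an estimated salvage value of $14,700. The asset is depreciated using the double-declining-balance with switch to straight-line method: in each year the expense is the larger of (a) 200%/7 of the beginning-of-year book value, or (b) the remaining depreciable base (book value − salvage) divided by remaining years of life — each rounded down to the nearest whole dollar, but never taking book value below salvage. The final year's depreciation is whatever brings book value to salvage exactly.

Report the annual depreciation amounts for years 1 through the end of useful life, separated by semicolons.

Depreciable base = $111,410 − $14,700 = $96,710.
Year 1: DB = ⌊$111,410 × 200%/7⌋ = $31,831; SL = ⌊$96,710/7⌋ = $13,815 → take DB $31,831. Book value $79,579.
Year 2: DB = ⌊$79,579 × 200%/7⌋ = $22,736; SL = ⌊$64,879/6⌋ = $10,813 → take DB $22,736. Book value $56,843.
Year 3: DB = ⌊$56,843 × 200%/7⌋ = $16,240; SL = ⌊$42,143/5⌋ = $8,428 → take DB $16,240. Book value $40,603.
Year 4: DB = ⌊$40,603 × 200%/7⌋ = $11,600; SL = ⌊$25,903/4⌋ = $6,475 → take DB $11,600. Book value $29,003.
Year 5: DB = ⌊$29,003 × 200%/7⌋ = $8,286; SL = ⌊$14,303/3⌋ = $4,767 → take DB $8,286. Book value $20,717.
Year 6: DB = ⌊$20,717 × 200%/7⌋ = $5,919; SL = ⌊$6,017/2⌋ = $3,008 → take DB $5,919. Book value $14,798.
Year 7 (final): $14,798 − $14,700 = $98. Book value $14,700.

$31,831; $22,736; $16,240; $11,600; $8,286; $5,919; $98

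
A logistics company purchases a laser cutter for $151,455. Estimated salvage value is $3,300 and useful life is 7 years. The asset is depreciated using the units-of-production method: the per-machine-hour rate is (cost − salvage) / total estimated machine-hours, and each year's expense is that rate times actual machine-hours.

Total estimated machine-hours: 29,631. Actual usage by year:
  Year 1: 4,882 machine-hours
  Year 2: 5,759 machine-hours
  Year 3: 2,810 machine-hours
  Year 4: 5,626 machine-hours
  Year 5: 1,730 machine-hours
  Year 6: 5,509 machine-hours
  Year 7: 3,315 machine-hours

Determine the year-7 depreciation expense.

Depreciable base = $151,455 − $3,300 = $148,155.
Rate = $148,155 / 29,631 machine-hours = $5 per machine-hour.
Year 1: 4,882 × $5 = $24,410. Book value $127,045.
Year 2: 5,759 × $5 = $28,795. Book value $98,250.
Year 3: 2,810 × $5 = $14,050. Book value $84,200.
Year 4: 5,626 × $5 = $28,130. Book value $56,070.
Year 5: 1,730 × $5 = $8,650. Book value $47,420.
Year 6: 5,509 × $5 = $27,545. Book value $19,875.
Year 7: 3,315 × $5 = $16,575. Book value $3,300.

$16,575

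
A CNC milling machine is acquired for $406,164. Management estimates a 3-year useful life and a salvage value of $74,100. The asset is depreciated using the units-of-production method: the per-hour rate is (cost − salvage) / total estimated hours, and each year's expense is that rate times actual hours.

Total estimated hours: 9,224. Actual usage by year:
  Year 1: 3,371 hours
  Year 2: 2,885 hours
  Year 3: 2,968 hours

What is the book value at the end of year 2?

$180,948

Depreciable base = $406,164 − $74,100 = $332,064.
Rate = $332,064 / 9,224 hours = $36 per hour.
Year 1: 3,371 × $36 = $121,356. Book value $284,808.
Year 2: 2,885 × $36 = $103,860. Book value $180,948.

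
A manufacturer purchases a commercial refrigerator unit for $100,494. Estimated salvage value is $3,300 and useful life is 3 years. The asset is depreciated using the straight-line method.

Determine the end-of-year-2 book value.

$35,698

Depreciable base = $100,494 − $3,300 = $97,194.
Annual expense = $97,194 / 3 = $32,398.
End of year 1: book value $68,096.
End of year 2: book value $35,698.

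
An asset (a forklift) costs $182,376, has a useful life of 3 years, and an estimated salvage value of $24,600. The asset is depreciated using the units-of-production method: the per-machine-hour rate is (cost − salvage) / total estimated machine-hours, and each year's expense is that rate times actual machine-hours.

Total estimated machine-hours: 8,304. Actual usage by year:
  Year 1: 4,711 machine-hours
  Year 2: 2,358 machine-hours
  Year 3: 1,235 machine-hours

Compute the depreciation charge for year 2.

$44,802

Depreciable base = $182,376 − $24,600 = $157,776.
Rate = $157,776 / 8,304 machine-hours = $19 per machine-hour.
Year 1: 4,711 × $19 = $89,509. Book value $92,867.
Year 2: 2,358 × $19 = $44,802. Book value $48,065.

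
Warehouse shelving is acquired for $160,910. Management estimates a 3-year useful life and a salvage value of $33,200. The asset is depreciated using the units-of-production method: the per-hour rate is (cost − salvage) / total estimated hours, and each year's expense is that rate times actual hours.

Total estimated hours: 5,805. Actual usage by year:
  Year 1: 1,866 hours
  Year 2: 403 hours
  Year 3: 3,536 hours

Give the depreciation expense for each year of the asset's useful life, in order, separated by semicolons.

Depreciable base = $160,910 − $33,200 = $127,710.
Rate = $127,710 / 5,805 hours = $22 per hour.
Year 1: 1,866 × $22 = $41,052. Book value $119,858.
Year 2: 403 × $22 = $8,866. Book value $110,992.
Year 3: 3,536 × $22 = $77,792. Book value $33,200.

$41,052; $8,866; $77,792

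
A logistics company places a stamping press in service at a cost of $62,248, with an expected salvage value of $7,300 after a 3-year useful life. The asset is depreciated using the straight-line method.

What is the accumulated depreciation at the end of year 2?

Depreciable base = $62,248 − $7,300 = $54,948.
Annual expense = $54,948 / 3 = $18,316.
End of year 1: book value $43,932.
End of year 2: book value $25,616.
Accumulated through year 2 = $62,248 − $25,616 = $36,632.

$36,632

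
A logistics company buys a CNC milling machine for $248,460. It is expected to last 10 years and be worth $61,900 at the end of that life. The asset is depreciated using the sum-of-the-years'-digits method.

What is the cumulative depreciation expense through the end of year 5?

$135,680

Depreciable base = $248,460 − $61,900 = $186,560.
Sum of the years' digits = 10+9+8+7+6+5+4+3+2+1 = 55.
Year 1: $186,560 × 10/55 = $33,920. Book value $214,540.
Year 2: $186,560 × 9/55 = $30,528. Book value $184,012.
Year 3: $186,560 × 8/55 = $27,136. Book value $156,876.
Year 4: $186,560 × 7/55 = $23,744. Book value $133,132.
Year 5: $186,560 × 6/55 = $20,352. Book value $112,780.
Accumulated through year 5 = $248,460 − $112,780 = $135,680.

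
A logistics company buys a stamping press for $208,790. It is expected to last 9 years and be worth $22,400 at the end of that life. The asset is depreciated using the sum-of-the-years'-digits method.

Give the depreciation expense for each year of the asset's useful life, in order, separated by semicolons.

$37,278; $33,136; $28,994; $24,852; $20,710; $16,568; $12,426; $8,284; $4,142

Depreciable base = $208,790 − $22,400 = $186,390.
Sum of the years' digits = 9+8+7+6+5+4+3+2+1 = 45.
Year 1: $186,390 × 9/45 = $37,278. Book value $171,512.
Year 2: $186,390 × 8/45 = $33,136. Book value $138,376.
Year 3: $186,390 × 7/45 = $28,994. Book value $109,382.
Year 4: $186,390 × 6/45 = $24,852. Book value $84,530.
Year 5: $186,390 × 5/45 = $20,710. Book value $63,820.
Year 6: $186,390 × 4/45 = $16,568. Book value $47,252.
Year 7: $186,390 × 3/45 = $12,426. Book value $34,826.
Year 8: $186,390 × 2/45 = $8,284. Book value $26,542.
Year 9: $186,390 × 1/45 = $4,142. Book value $22,400.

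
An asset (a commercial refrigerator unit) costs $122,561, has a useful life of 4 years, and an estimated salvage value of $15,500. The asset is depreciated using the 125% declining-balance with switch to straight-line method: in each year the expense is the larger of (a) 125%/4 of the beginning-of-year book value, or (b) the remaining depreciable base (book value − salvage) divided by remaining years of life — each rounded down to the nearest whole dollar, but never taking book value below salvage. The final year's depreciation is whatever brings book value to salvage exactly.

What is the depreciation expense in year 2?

Depreciable base = $122,561 − $15,500 = $107,061.
Year 1: DB = ⌊$122,561 × 125%/4⌋ = $38,300; SL = ⌊$107,061/4⌋ = $26,765 → take DB $38,300. Book value $84,261.
Year 2: DB = ⌊$84,261 × 125%/4⌋ = $26,331; SL = ⌊$68,761/3⌋ = $22,920 → take DB $26,331. Book value $57,930.

$26,331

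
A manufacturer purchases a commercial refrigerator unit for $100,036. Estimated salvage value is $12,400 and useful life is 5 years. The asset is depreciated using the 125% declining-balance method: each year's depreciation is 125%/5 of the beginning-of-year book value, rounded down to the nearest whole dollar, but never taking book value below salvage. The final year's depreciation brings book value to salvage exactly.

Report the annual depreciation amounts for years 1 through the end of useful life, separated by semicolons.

$25,009; $18,756; $14,067; $10,551; $19,253

Depreciable base = $100,036 − $12,400 = $87,636.
Year 1: ⌊$100,036 × 125%/5⌋ = $25,009. Book value $75,027.
Year 2: ⌊$75,027 × 125%/5⌋ = $18,756. Book value $56,271.
Year 3: ⌊$56,271 × 125%/5⌋ = $14,067. Book value $42,204.
Year 4: ⌊$42,204 × 125%/5⌋ = $10,551. Book value $31,653.
Year 5 (final): $31,653 − $12,400 = $19,253. Book value $12,400.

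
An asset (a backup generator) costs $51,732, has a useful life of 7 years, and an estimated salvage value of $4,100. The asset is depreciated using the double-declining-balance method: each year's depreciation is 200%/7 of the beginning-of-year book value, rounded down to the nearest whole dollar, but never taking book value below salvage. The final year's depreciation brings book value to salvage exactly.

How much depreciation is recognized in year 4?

$5,386

Depreciable base = $51,732 − $4,100 = $47,632.
Year 1: ⌊$51,732 × 200%/7⌋ = $14,780. Book value $36,952.
Year 2: ⌊$36,952 × 200%/7⌋ = $10,557. Book value $26,395.
Year 3: ⌊$26,395 × 200%/7⌋ = $7,541. Book value $18,854.
Year 4: ⌊$18,854 × 200%/7⌋ = $5,386. Book value $13,468.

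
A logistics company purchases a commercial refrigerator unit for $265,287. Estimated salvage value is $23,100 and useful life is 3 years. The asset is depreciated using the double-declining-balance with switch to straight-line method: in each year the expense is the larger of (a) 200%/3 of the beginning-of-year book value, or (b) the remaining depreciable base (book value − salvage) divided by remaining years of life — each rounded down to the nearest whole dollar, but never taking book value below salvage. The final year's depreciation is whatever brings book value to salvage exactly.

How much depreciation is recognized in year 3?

$6,377

Depreciable base = $265,287 − $23,100 = $242,187.
Year 1: DB = ⌊$265,287 × 200%/3⌋ = $176,858; SL = ⌊$242,187/3⌋ = $80,729 → take DB $176,858. Book value $88,429.
Year 2: DB = ⌊$88,429 × 200%/3⌋ = $58,952; SL = ⌊$65,329/2⌋ = $32,664 → take DB $58,952. Book value $29,477.
Year 3 (final): $29,477 − $23,100 = $6,377. Book value $23,100.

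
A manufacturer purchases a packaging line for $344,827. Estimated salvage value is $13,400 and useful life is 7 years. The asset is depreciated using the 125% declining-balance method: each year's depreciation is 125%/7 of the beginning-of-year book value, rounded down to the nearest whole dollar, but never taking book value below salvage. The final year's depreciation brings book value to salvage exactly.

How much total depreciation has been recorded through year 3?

Depreciable base = $344,827 − $13,400 = $331,427.
Year 1: ⌊$344,827 × 125%/7⌋ = $61,576. Book value $283,251.
Year 2: ⌊$283,251 × 125%/7⌋ = $50,580. Book value $232,671.
Year 3: ⌊$232,671 × 125%/7⌋ = $41,548. Book value $191,123.
Accumulated through year 3 = $344,827 − $191,123 = $153,704.

$153,704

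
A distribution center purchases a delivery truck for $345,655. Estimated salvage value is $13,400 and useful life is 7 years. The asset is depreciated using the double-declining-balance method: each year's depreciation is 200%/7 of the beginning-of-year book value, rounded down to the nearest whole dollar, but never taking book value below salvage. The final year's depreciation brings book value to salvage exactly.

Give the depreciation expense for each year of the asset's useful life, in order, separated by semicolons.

Depreciable base = $345,655 − $13,400 = $332,255.
Year 1: ⌊$345,655 × 200%/7⌋ = $98,758. Book value $246,897.
Year 2: ⌊$246,897 × 200%/7⌋ = $70,542. Book value $176,355.
Year 3: ⌊$176,355 × 200%/7⌋ = $50,387. Book value $125,968.
Year 4: ⌊$125,968 × 200%/7⌋ = $35,990. Book value $89,978.
Year 5: ⌊$89,978 × 200%/7⌋ = $25,708. Book value $64,270.
Year 6: ⌊$64,270 × 200%/7⌋ = $18,362. Book value $45,908.
Year 7 (final): $45,908 − $13,400 = $32,508. Book value $13,400.

$98,758; $70,542; $50,387; $35,990; $25,708; $18,362; $32,508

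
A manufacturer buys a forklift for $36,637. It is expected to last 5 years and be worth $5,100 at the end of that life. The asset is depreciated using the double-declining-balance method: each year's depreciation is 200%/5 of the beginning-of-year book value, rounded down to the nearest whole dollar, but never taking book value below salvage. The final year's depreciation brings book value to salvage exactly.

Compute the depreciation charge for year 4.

Depreciable base = $36,637 − $5,100 = $31,537.
Year 1: ⌊$36,637 × 200%/5⌋ = $14,654. Book value $21,983.
Year 2: ⌊$21,983 × 200%/5⌋ = $8,793. Book value $13,190.
Year 3: ⌊$13,190 × 200%/5⌋ = $5,276. Book value $7,914.
Year 4: ⌊$7,914 × 200%/5⌋ = $3,165, capped at $2,814. Book value $5,100.

$2,814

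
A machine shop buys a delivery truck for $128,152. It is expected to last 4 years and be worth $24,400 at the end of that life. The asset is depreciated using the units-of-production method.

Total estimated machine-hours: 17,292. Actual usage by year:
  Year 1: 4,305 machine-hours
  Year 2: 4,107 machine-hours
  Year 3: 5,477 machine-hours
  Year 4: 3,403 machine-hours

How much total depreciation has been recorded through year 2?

$50,472

Depreciable base = $128,152 − $24,400 = $103,752.
Rate = $103,752 / 17,292 machine-hours = $6 per machine-hour.
Year 1: 4,305 × $6 = $25,830. Book value $102,322.
Year 2: 4,107 × $6 = $24,642. Book value $77,680.
Accumulated through year 2 = $128,152 − $77,680 = $50,472.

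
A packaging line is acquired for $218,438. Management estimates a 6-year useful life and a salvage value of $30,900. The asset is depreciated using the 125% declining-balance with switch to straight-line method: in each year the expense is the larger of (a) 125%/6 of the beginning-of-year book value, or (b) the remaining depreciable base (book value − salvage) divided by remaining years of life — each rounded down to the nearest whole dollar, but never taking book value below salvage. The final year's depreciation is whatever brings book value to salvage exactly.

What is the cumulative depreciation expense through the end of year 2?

$81,534

Depreciable base = $218,438 − $30,900 = $187,538.
Year 1: DB = ⌊$218,438 × 125%/6⌋ = $45,507; SL = ⌊$187,538/6⌋ = $31,256 → take DB $45,507. Book value $172,931.
Year 2: DB = ⌊$172,931 × 125%/6⌋ = $36,027; SL = ⌊$142,031/5⌋ = $28,406 → take DB $36,027. Book value $136,904.
Accumulated through year 2 = $218,438 − $136,904 = $81,534.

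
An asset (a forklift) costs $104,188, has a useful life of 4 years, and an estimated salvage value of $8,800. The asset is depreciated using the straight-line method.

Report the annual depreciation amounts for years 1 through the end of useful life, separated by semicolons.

$23,847; $23,847; $23,847; $23,847

Depreciable base = $104,188 − $8,800 = $95,388.
Annual expense = $95,388 / 4 = $23,847.
End of year 1: book value $80,341.
End of year 2: book value $56,494.
End of year 3: book value $32,647.
End of year 4: book value $8,800.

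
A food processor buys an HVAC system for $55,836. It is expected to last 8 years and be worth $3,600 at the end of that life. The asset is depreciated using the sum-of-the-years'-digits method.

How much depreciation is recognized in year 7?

Depreciable base = $55,836 − $3,600 = $52,236.
Sum of the years' digits = 8+7+6+5+4+3+2+1 = 36.
Year 1: $52,236 × 8/36 = $11,608. Book value $44,228.
Year 2: $52,236 × 7/36 = $10,157. Book value $34,071.
Year 3: $52,236 × 6/36 = $8,706. Book value $25,365.
Year 4: $52,236 × 5/36 = $7,255. Book value $18,110.
Year 5: $52,236 × 4/36 = $5,804. Book value $12,306.
Year 6: $52,236 × 3/36 = $4,353. Book value $7,953.
Year 7: $52,236 × 2/36 = $2,902. Book value $5,051.

$2,902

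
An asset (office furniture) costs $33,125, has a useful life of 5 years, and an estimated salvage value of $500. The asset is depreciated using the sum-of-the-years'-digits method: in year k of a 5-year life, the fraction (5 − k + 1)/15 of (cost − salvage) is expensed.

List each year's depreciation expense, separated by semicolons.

Depreciable base = $33,125 − $500 = $32,625.
Sum of the years' digits = 5+4+3+2+1 = 15.
Year 1: $32,625 × 5/15 = $10,875. Book value $22,250.
Year 2: $32,625 × 4/15 = $8,700. Book value $13,550.
Year 3: $32,625 × 3/15 = $6,525. Book value $7,025.
Year 4: $32,625 × 2/15 = $4,350. Book value $2,675.
Year 5: $32,625 × 1/15 = $2,175. Book value $500.

$10,875; $8,700; $6,525; $4,350; $2,175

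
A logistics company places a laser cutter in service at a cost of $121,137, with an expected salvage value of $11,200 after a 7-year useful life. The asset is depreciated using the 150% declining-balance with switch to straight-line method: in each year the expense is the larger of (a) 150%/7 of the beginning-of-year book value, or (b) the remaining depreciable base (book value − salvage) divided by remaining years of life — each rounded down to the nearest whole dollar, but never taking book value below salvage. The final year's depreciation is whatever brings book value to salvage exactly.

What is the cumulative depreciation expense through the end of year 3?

Depreciable base = $121,137 − $11,200 = $109,937.
Year 1: DB = ⌊$121,137 × 150%/7⌋ = $25,957; SL = ⌊$109,937/7⌋ = $15,705 → take DB $25,957. Book value $95,180.
Year 2: DB = ⌊$95,180 × 150%/7⌋ = $20,395; SL = ⌊$83,980/6⌋ = $13,996 → take DB $20,395. Book value $74,785.
Year 3: DB = ⌊$74,785 × 150%/7⌋ = $16,025; SL = ⌊$63,585/5⌋ = $12,717 → take DB $16,025. Book value $58,760.
Accumulated through year 3 = $121,137 − $58,760 = $62,377.

$62,377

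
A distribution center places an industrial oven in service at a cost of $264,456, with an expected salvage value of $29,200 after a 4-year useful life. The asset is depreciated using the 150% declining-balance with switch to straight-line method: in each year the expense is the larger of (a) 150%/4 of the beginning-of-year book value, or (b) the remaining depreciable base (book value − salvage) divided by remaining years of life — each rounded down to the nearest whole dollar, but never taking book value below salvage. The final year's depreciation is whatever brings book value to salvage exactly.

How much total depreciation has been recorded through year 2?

Depreciable base = $264,456 − $29,200 = $235,256.
Year 1: DB = ⌊$264,456 × 150%/4⌋ = $99,171; SL = ⌊$235,256/4⌋ = $58,814 → take DB $99,171. Book value $165,285.
Year 2: DB = ⌊$165,285 × 150%/4⌋ = $61,981; SL = ⌊$136,085/3⌋ = $45,361 → take DB $61,981. Book value $103,304.
Accumulated through year 2 = $264,456 − $103,304 = $161,152.

$161,152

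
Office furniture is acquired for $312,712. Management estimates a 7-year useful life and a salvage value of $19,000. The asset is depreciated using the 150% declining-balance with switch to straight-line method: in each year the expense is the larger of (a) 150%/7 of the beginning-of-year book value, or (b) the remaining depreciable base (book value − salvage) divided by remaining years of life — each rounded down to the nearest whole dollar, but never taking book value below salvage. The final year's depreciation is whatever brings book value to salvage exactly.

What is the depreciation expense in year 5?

Depreciable base = $312,712 − $19,000 = $293,712.
Year 1: DB = ⌊$312,712 × 150%/7⌋ = $67,009; SL = ⌊$293,712/7⌋ = $41,958 → take DB $67,009. Book value $245,703.
Year 2: DB = ⌊$245,703 × 150%/7⌋ = $52,650; SL = ⌊$226,703/6⌋ = $37,783 → take DB $52,650. Book value $193,053.
Year 3: DB = ⌊$193,053 × 150%/7⌋ = $41,368; SL = ⌊$174,053/5⌋ = $34,810 → take DB $41,368. Book value $151,685.
Year 4: DB = ⌊$151,685 × 150%/7⌋ = $32,503; SL = ⌊$132,685/4⌋ = $33,171 → take SL $33,171. Book value $118,514.
Year 5: DB = ⌊$118,514 × 150%/7⌋ = $25,395; SL = ⌊$99,514/3⌋ = $33,171 → take SL $33,171. Book value $85,343.

$33,171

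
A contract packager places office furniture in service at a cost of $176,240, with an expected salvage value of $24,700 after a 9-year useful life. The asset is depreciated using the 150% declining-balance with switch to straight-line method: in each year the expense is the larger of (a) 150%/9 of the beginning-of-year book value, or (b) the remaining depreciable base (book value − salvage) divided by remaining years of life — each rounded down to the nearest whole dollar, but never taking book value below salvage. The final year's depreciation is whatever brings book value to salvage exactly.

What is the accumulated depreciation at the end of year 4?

Depreciable base = $176,240 − $24,700 = $151,540.
Year 1: DB = ⌊$176,240 × 150%/9⌋ = $29,373; SL = ⌊$151,540/9⌋ = $16,837 → take DB $29,373. Book value $146,867.
Year 2: DB = ⌊$146,867 × 150%/9⌋ = $24,477; SL = ⌊$122,167/8⌋ = $15,270 → take DB $24,477. Book value $122,390.
Year 3: DB = ⌊$122,390 × 150%/9⌋ = $20,398; SL = ⌊$97,690/7⌋ = $13,955 → take DB $20,398. Book value $101,992.
Year 4: DB = ⌊$101,992 × 150%/9⌋ = $16,998; SL = ⌊$77,292/6⌋ = $12,882 → take DB $16,998. Book value $84,994.
Accumulated through year 4 = $176,240 − $84,994 = $91,246.

$91,246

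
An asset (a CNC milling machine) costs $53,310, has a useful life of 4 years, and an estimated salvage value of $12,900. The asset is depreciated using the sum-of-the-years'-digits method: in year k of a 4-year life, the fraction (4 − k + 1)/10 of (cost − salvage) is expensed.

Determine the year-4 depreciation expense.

$4,041

Depreciable base = $53,310 − $12,900 = $40,410.
Sum of the years' digits = 4+3+2+1 = 10.
Year 1: $40,410 × 4/10 = $16,164. Book value $37,146.
Year 2: $40,410 × 3/10 = $12,123. Book value $25,023.
Year 3: $40,410 × 2/10 = $8,082. Book value $16,941.
Year 4: $40,410 × 1/10 = $4,041. Book value $12,900.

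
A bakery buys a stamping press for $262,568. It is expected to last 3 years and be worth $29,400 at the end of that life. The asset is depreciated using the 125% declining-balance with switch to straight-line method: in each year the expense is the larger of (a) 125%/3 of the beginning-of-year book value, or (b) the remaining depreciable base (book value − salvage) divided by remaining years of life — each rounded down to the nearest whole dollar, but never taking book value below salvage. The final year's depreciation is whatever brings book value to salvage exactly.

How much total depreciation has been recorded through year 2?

Depreciable base = $262,568 − $29,400 = $233,168.
Year 1: DB = ⌊$262,568 × 125%/3⌋ = $109,403; SL = ⌊$233,168/3⌋ = $77,722 → take DB $109,403. Book value $153,165.
Year 2: DB = ⌊$153,165 × 125%/3⌋ = $63,818; SL = ⌊$123,765/2⌋ = $61,882 → take DB $63,818. Book value $89,347.
Accumulated through year 2 = $262,568 − $89,347 = $173,221.

$173,221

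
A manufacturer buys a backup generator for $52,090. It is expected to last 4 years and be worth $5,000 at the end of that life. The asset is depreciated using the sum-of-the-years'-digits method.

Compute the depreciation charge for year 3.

Depreciable base = $52,090 − $5,000 = $47,090.
Sum of the years' digits = 4+3+2+1 = 10.
Year 1: $47,090 × 4/10 = $18,836. Book value $33,254.
Year 2: $47,090 × 3/10 = $14,127. Book value $19,127.
Year 3: $47,090 × 2/10 = $9,418. Book value $9,709.

$9,418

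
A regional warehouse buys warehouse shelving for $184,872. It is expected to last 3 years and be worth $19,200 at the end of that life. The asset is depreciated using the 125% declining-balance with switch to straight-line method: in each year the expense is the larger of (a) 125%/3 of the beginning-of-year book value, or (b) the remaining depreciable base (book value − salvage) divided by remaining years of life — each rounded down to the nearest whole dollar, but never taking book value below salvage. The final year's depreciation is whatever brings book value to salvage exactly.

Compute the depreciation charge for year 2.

$44,934

Depreciable base = $184,872 − $19,200 = $165,672.
Year 1: DB = ⌊$184,872 × 125%/3⌋ = $77,030; SL = ⌊$165,672/3⌋ = $55,224 → take DB $77,030. Book value $107,842.
Year 2: DB = ⌊$107,842 × 125%/3⌋ = $44,934; SL = ⌊$88,642/2⌋ = $44,321 → take DB $44,934. Book value $62,908.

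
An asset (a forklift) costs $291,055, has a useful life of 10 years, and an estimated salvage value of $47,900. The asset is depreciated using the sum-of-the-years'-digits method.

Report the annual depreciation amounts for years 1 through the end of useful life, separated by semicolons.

Depreciable base = $291,055 − $47,900 = $243,155.
Sum of the years' digits = 10+9+8+7+6+5+4+3+2+1 = 55.
Year 1: $243,155 × 10/55 = $44,210. Book value $246,845.
Year 2: $243,155 × 9/55 = $39,789. Book value $207,056.
Year 3: $243,155 × 8/55 = $35,368. Book value $171,688.
Year 4: $243,155 × 7/55 = $30,947. Book value $140,741.
Year 5: $243,155 × 6/55 = $26,526. Book value $114,215.
Year 6: $243,155 × 5/55 = $22,105. Book value $92,110.
Year 7: $243,155 × 4/55 = $17,684. Book value $74,426.
Year 8: $243,155 × 3/55 = $13,263. Book value $61,163.
Year 9: $243,155 × 2/55 = $8,842. Book value $52,321.
Year 10: $243,155 × 1/55 = $4,421. Book value $47,900.

$44,210; $39,789; $35,368; $30,947; $26,526; $22,105; $17,684; $13,263; $8,842; $4,421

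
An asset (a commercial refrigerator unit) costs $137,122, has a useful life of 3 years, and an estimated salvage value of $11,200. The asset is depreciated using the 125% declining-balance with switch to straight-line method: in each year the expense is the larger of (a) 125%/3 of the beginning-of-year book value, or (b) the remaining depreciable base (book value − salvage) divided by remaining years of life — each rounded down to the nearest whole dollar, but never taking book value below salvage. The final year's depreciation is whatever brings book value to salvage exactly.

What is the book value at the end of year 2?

Depreciable base = $137,122 − $11,200 = $125,922.
Year 1: DB = ⌊$137,122 × 125%/3⌋ = $57,134; SL = ⌊$125,922/3⌋ = $41,974 → take DB $57,134. Book value $79,988.
Year 2: DB = ⌊$79,988 × 125%/3⌋ = $33,328; SL = ⌊$68,788/2⌋ = $34,394 → take SL $34,394. Book value $45,594.

$45,594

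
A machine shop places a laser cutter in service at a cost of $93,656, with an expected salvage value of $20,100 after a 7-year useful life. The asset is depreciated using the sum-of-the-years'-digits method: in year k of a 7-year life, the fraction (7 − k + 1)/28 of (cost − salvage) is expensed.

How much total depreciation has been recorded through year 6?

$70,929

Depreciable base = $93,656 − $20,100 = $73,556.
Sum of the years' digits = 7+6+5+4+3+2+1 = 28.
Year 1: $73,556 × 7/28 = $18,389. Book value $75,267.
Year 2: $73,556 × 6/28 = $15,762. Book value $59,505.
Year 3: $73,556 × 5/28 = $13,135. Book value $46,370.
Year 4: $73,556 × 4/28 = $10,508. Book value $35,862.
Year 5: $73,556 × 3/28 = $7,881. Book value $27,981.
Year 6: $73,556 × 2/28 = $5,254. Book value $22,727.
Accumulated through year 6 = $93,656 − $22,727 = $70,929.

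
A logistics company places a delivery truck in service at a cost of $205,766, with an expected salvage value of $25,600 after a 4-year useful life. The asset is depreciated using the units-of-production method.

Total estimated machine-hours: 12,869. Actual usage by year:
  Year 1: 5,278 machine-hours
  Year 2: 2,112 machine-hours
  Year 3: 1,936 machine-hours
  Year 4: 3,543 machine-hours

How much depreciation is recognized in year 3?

$27,104

Depreciable base = $205,766 − $25,600 = $180,166.
Rate = $180,166 / 12,869 machine-hours = $14 per machine-hour.
Year 1: 5,278 × $14 = $73,892. Book value $131,874.
Year 2: 2,112 × $14 = $29,568. Book value $102,306.
Year 3: 1,936 × $14 = $27,104. Book value $75,202.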